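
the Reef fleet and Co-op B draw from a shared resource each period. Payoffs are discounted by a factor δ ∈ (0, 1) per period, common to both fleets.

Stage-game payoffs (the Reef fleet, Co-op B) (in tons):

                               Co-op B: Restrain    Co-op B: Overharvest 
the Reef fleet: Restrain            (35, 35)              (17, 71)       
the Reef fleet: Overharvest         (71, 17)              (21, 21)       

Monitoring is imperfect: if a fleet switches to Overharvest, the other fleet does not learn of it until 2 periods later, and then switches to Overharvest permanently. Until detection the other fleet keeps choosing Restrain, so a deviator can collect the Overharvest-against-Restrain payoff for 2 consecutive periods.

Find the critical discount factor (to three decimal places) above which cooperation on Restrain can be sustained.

The best deviation is to choose Overharvest for all 2 undetected periods, earning 71 each, then 21 forever once detected.
Deviation value: 71(1−δ^2)/(1−δ) + 21δ^2/(1−δ); cooperation value: 35/(1−δ).
IC: 35 ≥ 71(1−δ^2) + 21δ^2 = 71 − 50δ^2.
So δ^2 ≥ 36/50 = 18/25, giving δ ≥ (18/25)^(1/2) ≈ 0.849.

0.849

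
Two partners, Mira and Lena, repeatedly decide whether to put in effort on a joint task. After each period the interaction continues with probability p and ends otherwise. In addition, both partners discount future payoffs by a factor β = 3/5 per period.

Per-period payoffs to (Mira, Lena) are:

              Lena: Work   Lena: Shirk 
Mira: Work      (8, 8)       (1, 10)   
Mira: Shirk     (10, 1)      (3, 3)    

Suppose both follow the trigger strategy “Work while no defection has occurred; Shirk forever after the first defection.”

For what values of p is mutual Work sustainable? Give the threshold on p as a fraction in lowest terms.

10/21

Expected continuation weight on next period's payoff is β·p = 3/5·p, which plays the role of the discount factor.
Cooperation requires 3/5·p ≥ (10−8)/(10−3) = 2/7, hence p ≥ 10/21.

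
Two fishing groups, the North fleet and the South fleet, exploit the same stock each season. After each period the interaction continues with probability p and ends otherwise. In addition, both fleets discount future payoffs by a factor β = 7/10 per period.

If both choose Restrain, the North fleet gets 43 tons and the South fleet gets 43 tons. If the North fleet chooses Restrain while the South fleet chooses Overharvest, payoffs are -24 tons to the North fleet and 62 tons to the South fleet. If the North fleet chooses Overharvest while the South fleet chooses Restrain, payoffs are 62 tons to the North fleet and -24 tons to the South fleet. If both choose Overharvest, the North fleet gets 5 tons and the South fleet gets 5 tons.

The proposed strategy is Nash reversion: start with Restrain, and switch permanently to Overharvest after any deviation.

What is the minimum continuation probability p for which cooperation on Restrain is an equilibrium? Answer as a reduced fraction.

10/21

With continuation probability p and discount β, the effective per-period discount factor is βp.
Grim-trigger IC: βp ≥ (62−43)/(62−5) = 1/3.
So p ≥ (1/3)/(7/10) = 10/21.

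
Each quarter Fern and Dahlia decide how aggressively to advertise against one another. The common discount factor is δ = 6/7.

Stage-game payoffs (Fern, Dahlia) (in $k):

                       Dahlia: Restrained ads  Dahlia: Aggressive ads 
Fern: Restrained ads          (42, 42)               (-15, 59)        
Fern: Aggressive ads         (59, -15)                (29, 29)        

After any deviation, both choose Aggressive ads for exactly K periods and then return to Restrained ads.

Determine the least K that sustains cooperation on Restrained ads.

2

IC: δ(1−δ^K)/(1−δ) ≥ (59−42)/(42−29) = 17/13.
With δ = 6/7: need 1 − δ^K ≥ 17/13·(1−6/7)/(6/7), i.e. δ^K ≤ 0.7821.
Since (6/7)^1 = 0.8571 and (6/7)^2 = 0.7347, the smallest such K is 2.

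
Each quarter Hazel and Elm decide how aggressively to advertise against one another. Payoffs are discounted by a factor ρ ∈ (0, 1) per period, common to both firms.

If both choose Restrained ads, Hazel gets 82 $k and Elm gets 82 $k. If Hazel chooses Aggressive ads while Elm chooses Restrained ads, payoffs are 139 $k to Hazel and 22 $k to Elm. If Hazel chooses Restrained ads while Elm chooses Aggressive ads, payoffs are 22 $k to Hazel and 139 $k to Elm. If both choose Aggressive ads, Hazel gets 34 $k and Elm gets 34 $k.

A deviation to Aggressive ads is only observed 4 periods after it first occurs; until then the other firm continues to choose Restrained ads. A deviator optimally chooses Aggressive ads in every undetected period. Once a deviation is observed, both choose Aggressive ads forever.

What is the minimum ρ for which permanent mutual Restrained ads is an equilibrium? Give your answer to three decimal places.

0.858

Deviating for the 4 undetected periods gains 139−82 = 57 per period over cooperation, then loses 82−34 = 48 per period forever once punishment starts.
Gain: 57(1 + ρ + … + ρ^3); loss: 48·ρ^4/(1−ρ).
No profitable deviation ⇔ 57(1−ρ^4) ≤ 48·ρ^4, i.e. ρ^4 ≥ 57/(57+48) = 19/35.
Hence ρ ≥ (19/35)^(1/4) ≈ 0.858.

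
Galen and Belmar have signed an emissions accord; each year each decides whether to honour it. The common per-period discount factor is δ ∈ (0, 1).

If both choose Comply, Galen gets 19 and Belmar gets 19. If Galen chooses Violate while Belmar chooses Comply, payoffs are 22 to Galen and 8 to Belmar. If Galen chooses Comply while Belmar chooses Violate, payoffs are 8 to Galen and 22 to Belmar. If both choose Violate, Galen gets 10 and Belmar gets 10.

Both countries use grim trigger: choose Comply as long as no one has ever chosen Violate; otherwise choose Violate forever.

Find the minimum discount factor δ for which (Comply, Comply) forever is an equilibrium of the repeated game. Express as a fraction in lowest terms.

1/4

Under grim trigger the critical discount factor is (T−C)/(T−P) with T = 22, C = 19, P = 10.
δ* = (22−19)/(22−10) = 3/12 = 1/4.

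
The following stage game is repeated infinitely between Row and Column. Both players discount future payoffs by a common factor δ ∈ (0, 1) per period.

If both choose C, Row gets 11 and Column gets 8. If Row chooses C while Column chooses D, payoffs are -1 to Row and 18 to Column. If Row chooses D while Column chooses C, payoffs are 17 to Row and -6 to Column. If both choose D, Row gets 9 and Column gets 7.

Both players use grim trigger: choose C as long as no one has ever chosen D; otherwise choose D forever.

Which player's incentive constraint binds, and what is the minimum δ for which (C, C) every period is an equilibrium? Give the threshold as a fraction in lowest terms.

Column; δ ≥ 10/11

For Row: deviation gain 17−11 = 6, per-period punishment loss 11−9 = 2. IC gives δ ≥ 6/8 = 3/4.
For Column: gain 10, loss 1 per period, so δ ≥ 10/11.
The tighter constraint is Column's, so cooperation needs δ ≥ 10/11.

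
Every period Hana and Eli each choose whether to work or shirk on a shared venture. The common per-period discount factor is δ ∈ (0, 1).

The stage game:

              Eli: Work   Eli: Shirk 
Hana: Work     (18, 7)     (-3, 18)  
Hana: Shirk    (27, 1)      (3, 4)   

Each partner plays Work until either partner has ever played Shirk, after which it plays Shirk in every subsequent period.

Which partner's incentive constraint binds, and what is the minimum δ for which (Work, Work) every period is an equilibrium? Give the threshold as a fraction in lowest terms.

Hana: cooperation gives 18 each period; deviation gives 27 once then 3 forever.
  18/(1−δ) ≥ 27 + 3δ/(1−δ) ⇒ δ ≥ 9/24 = 3/8.
Eli: cooperation gives 7 each period; deviation gives 18 once then 4 forever.
  δ ≥ 11/14.
Both must hold, so the binding constraint is Eli's: δ ≥ 11/14.

Eli; δ ≥ 11/14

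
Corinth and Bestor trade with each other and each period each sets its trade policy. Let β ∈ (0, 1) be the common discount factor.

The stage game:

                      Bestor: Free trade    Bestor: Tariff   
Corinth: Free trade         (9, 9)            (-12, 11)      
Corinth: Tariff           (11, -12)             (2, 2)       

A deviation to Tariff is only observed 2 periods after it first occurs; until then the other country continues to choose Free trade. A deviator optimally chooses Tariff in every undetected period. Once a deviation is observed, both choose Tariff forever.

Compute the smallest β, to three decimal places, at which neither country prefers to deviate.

0.471

The best deviation is to choose Tariff for all 2 undetected periods, earning 11 each, then 2 forever once detected.
Deviation value: 11(1−β^2)/(1−β) + 2β^2/(1−β); cooperation value: 9/(1−β).
IC: 9 ≥ 11(1−β^2) + 2β^2 = 11 − 9β^2.
So β^2 ≥ 2/9, giving β ≥ (2/9)^(1/2) ≈ 0.471.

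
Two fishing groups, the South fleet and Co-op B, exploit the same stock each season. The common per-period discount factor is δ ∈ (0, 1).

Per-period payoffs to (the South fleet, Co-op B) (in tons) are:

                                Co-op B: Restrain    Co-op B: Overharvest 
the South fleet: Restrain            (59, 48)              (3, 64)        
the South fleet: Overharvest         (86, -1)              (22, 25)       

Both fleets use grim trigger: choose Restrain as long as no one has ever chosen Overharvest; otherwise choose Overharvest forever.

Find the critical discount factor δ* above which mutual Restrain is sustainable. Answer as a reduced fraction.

27/64

For the South fleet: deviation gain 86−59 = 27, per-period punishment loss 59−22 = 37. IC gives δ ≥ 27/64.
For Co-op B: gain 16, loss 23 per period, so δ ≥ 16/39.
The tighter constraint is the South fleet's, so cooperation needs δ ≥ 27/64.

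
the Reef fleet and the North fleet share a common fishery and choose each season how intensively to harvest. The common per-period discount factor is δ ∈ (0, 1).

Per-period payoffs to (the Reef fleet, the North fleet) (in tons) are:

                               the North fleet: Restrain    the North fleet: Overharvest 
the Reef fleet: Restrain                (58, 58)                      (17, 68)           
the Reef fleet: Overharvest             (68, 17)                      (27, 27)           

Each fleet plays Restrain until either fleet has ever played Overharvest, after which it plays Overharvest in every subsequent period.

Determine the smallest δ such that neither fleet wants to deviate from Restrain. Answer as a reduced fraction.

58/(1−δ) ≥ 68 + 27δ/(1−δ)
58 ≥ 68 − 41δ
δ ≥ 10/41.

10/41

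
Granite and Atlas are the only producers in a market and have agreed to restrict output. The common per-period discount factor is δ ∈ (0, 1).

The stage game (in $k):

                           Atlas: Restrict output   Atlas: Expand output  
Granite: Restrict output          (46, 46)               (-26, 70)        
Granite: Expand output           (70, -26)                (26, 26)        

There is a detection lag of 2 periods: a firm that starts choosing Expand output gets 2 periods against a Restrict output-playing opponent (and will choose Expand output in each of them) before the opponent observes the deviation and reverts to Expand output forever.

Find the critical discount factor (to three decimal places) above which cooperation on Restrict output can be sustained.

A deviator earns 70 for 2 periods, then 26 forever; cooperating earns 46 forever. Multiplying the IC by (1−δ):
46 ≥ 70(1−δ^2) + 26δ^2, so 44·δ^2 ≥ 24 and δ^2 ≥ 6/11.
δ ≥ (6/11)^(1/2) ≈ 0.739.

0.739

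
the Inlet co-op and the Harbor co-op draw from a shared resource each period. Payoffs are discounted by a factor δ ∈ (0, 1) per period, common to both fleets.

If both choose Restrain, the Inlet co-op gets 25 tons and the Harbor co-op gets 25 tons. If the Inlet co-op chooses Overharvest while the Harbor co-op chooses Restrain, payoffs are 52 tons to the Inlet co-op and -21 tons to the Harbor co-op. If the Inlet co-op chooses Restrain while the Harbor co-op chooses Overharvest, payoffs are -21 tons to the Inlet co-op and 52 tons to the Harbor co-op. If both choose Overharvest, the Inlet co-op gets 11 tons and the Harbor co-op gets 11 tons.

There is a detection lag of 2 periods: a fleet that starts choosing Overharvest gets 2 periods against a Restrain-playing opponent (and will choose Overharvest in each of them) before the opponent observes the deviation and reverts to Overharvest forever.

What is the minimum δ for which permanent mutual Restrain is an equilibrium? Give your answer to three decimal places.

The best deviation is to choose Overharvest for all 2 undetected periods, earning 52 each, then 11 forever once detected.
Deviation value: 52(1−δ^2)/(1−δ) + 11δ^2/(1−δ); cooperation value: 25/(1−δ).
IC: 25 ≥ 52(1−δ^2) + 11δ^2 = 52 − 41δ^2.
So δ^2 ≥ 27/41, giving δ ≥ (27/41)^(1/2) ≈ 0.812.

0.812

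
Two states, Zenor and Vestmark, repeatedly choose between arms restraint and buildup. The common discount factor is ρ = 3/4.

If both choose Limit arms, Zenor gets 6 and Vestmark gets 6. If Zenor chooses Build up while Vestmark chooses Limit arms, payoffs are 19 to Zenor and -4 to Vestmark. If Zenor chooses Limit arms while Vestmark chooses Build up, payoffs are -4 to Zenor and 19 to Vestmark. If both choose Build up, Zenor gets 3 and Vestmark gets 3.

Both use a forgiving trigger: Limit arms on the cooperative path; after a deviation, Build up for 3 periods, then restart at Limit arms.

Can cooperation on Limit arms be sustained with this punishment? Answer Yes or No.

No

A one-shot deviation gives 19 now, then 3 for 3 periods, then back to 6.
Gain from deviating: (19−6) today; loss: (6−3) in each of the next 3 periods.
No-deviation condition: (6−3)(ρ+…+ρ^3) ≥ 19−6, i.e. ρ+…+ρ^3 ≥ 13/3.
At ρ = 3/4: ρ+…+ρ^3 = 1.7344 < 4.3333.
So cooperation is not sustainable.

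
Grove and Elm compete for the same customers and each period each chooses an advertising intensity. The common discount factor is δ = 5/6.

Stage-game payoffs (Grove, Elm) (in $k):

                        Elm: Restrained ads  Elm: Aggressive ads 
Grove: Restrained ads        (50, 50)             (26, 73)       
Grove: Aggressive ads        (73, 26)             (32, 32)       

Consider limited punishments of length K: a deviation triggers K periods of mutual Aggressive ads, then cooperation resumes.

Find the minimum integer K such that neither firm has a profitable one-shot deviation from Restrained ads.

No profitable deviation requires (50−32)(δ+…+δ^K) ≥ 73−50, i.e. δ+…+δ^K ≥ 23/18 ≈ 1.2778.
With δ = 5/6, the partial sums are K=1: 0.8333, K=2: 1.5278.
K = 2 is the first length at which the sum reaches 1.2778.

2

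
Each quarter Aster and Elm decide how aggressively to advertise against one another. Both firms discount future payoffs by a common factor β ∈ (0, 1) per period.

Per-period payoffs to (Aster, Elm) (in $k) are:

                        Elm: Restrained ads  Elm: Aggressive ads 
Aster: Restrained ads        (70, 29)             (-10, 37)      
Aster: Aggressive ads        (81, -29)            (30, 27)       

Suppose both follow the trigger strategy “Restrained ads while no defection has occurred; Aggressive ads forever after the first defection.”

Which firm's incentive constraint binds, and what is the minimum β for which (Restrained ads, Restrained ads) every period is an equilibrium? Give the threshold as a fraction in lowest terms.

For Aster: deviation gain 81−70 = 11, per-period punishment loss 70−30 = 40. IC gives β ≥ 11/51.
For Elm: gain 8, loss 2 per period, so β ≥ 8/10 = 4/5.
The tighter constraint is Elm's, so cooperation needs β ≥ 4/5.

Elm; β ≥ 4/5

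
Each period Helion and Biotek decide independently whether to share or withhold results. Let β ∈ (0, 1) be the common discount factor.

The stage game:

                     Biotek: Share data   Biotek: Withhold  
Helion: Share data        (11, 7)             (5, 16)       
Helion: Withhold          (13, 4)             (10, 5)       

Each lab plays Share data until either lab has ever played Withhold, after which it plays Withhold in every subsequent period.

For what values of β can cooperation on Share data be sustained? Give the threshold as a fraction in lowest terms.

Helion's threshold: (13−11)/(13−10) = 2/3.
Biotek's threshold: (16−7)/(16−5) = 9/11.
2/3 < 9/11, so Biotek binds and β* = 9/11.

9/11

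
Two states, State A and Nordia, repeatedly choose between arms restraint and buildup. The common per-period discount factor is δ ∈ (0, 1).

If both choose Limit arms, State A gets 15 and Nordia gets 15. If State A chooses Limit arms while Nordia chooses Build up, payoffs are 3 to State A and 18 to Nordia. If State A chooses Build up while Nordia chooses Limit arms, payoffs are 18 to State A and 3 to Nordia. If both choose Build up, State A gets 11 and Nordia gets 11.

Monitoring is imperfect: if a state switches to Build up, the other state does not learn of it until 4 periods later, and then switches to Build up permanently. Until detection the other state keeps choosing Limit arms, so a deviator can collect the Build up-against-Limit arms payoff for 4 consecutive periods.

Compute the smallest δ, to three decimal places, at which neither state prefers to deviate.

A deviator earns 18 for 4 periods, then 11 forever; cooperating earns 15 forever. Multiplying the IC by (1−δ):
15 ≥ 18(1−δ^4) + 11δ^4, so 7·δ^4 ≥ 3 and δ^4 ≥ 3/7.
δ ≥ (3/7)^(1/4) ≈ 0.809.

0.809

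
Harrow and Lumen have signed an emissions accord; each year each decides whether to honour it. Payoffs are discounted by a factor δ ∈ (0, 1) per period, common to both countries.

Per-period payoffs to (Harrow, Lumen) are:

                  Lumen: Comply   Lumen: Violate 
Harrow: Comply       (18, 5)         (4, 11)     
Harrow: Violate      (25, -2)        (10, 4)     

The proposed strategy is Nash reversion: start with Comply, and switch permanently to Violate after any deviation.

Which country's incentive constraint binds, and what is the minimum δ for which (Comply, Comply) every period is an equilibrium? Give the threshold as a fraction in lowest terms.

Lumen; δ ≥ 6/7

For Harrow: deviation gain 25−18 = 7, per-period punishment loss 18−10 = 8. IC gives δ ≥ 7/15.
For Lumen: gain 6, loss 1 per period, so δ ≥ 6/7.
The tighter constraint is Lumen's, so cooperation needs δ ≥ 6/7.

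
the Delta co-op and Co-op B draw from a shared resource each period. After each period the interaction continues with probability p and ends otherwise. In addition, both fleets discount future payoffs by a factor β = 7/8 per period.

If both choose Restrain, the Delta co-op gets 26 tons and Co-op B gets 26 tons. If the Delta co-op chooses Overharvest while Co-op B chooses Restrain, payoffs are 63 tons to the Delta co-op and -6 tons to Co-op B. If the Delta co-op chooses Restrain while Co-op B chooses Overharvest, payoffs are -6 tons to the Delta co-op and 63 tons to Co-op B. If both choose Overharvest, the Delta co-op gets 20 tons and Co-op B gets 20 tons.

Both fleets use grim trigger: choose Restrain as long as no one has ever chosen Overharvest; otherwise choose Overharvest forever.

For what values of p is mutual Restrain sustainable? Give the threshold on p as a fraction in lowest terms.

With continuation probability p and discount β, the effective per-period discount factor is βp.
Grim-trigger IC: βp ≥ (63−26)/(63−20) = 37/43.
So p ≥ (37/43)/(7/8) = 296/301.

296/301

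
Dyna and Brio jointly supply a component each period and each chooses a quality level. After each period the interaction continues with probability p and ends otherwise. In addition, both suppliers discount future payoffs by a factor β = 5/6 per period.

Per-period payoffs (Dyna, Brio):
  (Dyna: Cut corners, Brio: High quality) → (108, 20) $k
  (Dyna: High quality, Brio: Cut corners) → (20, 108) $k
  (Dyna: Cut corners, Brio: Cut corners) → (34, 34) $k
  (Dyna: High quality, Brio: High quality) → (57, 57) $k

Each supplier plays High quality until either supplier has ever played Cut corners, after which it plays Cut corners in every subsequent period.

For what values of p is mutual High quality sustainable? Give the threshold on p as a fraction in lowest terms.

153/185

Expected continuation weight on next period's payoff is β·p = 5/6·p, which plays the role of the discount factor.
Cooperation requires 5/6·p ≥ (108−57)/(108−34) = 51/74, hence p ≥ 153/185.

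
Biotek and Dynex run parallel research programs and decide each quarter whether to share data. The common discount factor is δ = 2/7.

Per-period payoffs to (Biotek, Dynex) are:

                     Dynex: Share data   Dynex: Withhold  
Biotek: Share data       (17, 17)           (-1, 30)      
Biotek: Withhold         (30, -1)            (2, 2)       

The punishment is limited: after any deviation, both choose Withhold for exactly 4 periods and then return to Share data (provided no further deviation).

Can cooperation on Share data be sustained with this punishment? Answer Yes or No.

No

IC: δ+…+δ^4 ≥ (30−17)/(17−2) = 13/15.
At δ = 2/7: partial sum = 0.3973 < 0.8667. Cooperation not sustainable.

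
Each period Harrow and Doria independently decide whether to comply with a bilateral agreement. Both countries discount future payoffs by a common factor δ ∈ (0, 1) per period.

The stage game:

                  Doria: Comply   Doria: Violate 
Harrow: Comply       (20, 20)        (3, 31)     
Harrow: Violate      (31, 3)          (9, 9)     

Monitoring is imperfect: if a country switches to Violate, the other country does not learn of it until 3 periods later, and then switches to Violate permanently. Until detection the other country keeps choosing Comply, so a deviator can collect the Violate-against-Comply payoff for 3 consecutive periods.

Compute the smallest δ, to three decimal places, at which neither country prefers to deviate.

0.794

A deviator earns 31 for 3 periods, then 9 forever; cooperating earns 20 forever. Multiplying the IC by (1−δ):
20 ≥ 31(1−δ^3) + 9δ^3, so 22·δ^3 ≥ 11 and δ^3 ≥ 1/2.
δ ≥ (1/2)^(1/3) ≈ 0.794.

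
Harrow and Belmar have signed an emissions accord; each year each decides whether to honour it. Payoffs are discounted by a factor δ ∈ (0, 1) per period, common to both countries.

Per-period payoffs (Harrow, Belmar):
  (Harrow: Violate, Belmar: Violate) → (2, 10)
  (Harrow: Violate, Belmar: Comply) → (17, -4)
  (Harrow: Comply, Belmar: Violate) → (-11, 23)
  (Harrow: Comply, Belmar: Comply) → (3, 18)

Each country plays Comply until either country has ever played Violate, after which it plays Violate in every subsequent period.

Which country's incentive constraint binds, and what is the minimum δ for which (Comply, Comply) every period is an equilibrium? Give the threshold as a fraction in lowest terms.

Harrow's threshold: (17−3)/(17−2) = 14/15.
Belmar's threshold: (23−18)/(23−10) = 5/13.
14/15 > 5/13, so Harrow binds and δ* = 14/15.

Harrow; δ ≥ 14/15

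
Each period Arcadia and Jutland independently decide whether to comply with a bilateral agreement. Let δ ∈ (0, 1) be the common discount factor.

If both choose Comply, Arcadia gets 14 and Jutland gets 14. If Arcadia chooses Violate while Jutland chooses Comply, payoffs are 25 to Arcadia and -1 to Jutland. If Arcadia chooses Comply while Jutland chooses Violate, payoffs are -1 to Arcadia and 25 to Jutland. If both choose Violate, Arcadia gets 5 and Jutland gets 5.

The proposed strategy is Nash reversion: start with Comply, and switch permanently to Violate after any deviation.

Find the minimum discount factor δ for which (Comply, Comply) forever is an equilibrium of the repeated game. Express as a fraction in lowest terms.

One-period gain from deviating is 25 − 14 = 11. The loss is 14 − 5 = 9 in every subsequent period, with present value 9·δ/(1−δ).
Deviation is unprofitable when 9·δ/(1−δ) ≥ 11, i.e. δ/(1−δ) ≥ 11/9.
Equivalently δ ≥ 11/(11+9) = 11/20.

11/20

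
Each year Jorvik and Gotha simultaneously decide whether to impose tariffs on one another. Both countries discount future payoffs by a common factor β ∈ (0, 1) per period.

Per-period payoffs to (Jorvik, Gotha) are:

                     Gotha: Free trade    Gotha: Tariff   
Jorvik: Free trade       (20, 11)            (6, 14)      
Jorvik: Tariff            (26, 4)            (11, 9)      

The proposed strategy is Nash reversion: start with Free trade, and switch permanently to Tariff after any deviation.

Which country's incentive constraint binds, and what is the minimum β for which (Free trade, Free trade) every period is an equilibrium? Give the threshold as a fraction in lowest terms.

For Jorvik: deviation gain 26−20 = 6, per-period punishment loss 20−11 = 9. IC gives β ≥ 6/15 = 2/5.
For Gotha: gain 3, loss 2 per period, so β ≥ 3/5.
The tighter constraint is Gotha's, so cooperation needs β ≥ 3/5.

Gotha; β ≥ 3/5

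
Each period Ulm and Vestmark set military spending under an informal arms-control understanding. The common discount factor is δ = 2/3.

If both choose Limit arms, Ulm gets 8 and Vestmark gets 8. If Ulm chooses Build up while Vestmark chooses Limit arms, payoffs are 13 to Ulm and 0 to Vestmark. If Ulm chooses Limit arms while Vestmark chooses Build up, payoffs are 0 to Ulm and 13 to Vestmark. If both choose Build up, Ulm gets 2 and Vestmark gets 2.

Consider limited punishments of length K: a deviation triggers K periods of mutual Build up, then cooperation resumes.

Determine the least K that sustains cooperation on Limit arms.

2

Need Σ_{k=1}^{K} δ^k ≥ (13−8)/(8−2) = 0.8333 at δ = 2/3.
At K = 1 the sum is 0.6667 < 0.8333; at K = 2 it is 1.1111 ≥ 0.8333.
So the minimum punishment length is K = 2.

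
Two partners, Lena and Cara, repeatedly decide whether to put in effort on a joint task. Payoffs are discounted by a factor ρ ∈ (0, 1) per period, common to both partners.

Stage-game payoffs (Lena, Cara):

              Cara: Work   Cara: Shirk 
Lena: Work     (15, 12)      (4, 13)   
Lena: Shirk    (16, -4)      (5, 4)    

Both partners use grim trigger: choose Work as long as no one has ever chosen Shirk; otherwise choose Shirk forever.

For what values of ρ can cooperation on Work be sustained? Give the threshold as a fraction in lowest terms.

Lena: cooperation gives 15 each period; deviation gives 16 once then 5 forever.
  15/(1−ρ) ≥ 16 + 5ρ/(1−ρ) ⇒ ρ ≥ 1/11.
Cara: cooperation gives 12 each period; deviation gives 13 once then 4 forever.
  ρ ≥ 1/9.
Both must hold, so the binding constraint is Cara's: ρ ≥ 1/9.

1/9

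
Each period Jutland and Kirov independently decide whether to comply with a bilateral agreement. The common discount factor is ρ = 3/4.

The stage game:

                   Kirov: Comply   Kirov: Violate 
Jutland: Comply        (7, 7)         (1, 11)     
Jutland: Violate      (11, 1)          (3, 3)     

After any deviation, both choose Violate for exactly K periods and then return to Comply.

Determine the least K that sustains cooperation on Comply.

Need Σ_{k=1}^{K} ρ^k ≥ (11−7)/(7−3) = 1.0000 at ρ = 3/4.
At K = 1 the sum is 0.7500 < 1.0000; at K = 2 it is 1.3125 ≥ 1.0000.
So the minimum punishment length is K = 2.

2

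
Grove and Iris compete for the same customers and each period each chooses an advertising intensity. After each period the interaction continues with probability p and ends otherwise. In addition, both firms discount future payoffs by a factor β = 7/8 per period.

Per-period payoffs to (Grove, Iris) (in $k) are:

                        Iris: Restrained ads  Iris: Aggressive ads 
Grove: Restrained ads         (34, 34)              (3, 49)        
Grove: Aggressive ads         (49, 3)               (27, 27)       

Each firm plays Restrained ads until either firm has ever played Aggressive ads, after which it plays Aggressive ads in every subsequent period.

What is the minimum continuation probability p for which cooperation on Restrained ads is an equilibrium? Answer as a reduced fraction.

Expected continuation weight on next period's payoff is β·p = 7/8·p, which plays the role of the discount factor.
Cooperation requires 7/8·p ≥ (49−34)/(49−27) = 15/22, hence p ≥ 60/77.

60/77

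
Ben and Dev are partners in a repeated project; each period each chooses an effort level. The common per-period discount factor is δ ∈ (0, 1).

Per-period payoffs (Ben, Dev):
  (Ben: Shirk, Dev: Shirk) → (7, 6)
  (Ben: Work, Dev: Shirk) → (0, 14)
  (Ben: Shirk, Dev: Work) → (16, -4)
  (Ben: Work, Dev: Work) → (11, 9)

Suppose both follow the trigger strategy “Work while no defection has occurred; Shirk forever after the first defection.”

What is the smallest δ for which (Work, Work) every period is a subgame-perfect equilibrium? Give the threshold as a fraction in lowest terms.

5/8

Ben: cooperation gives 11 each period; deviation gives 16 once then 7 forever.
  11/(1−δ) ≥ 16 + 7δ/(1−δ) ⇒ δ ≥ 5/9.
Dev: cooperation gives 9 each period; deviation gives 14 once then 6 forever.
  δ ≥ 5/8.
Both must hold, so the binding constraint is Dev's: δ ≥ 5/8.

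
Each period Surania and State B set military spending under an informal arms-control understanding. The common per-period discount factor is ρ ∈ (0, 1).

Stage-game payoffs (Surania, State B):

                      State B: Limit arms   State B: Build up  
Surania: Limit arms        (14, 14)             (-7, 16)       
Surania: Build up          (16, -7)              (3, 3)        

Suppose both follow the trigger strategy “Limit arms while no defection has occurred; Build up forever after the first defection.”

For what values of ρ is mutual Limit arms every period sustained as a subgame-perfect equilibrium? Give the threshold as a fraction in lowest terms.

Under grim trigger the critical discount factor is (T−C)/(T−P) with T = 16, C = 14, P = 3.
ρ* = (16−14)/(16−3) = 2/13.

2/13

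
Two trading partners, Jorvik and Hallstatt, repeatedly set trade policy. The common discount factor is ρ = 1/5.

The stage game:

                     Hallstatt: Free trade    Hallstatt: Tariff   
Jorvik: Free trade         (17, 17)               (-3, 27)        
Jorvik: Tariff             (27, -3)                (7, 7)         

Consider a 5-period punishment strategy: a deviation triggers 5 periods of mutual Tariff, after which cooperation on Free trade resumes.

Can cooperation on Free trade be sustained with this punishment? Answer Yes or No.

No

IC: ρ+…+ρ^5 ≥ (27−17)/(17−7) = 1.
At ρ = 1/5: partial sum = 0.2499 < 1.0000. Cooperation not sustainable.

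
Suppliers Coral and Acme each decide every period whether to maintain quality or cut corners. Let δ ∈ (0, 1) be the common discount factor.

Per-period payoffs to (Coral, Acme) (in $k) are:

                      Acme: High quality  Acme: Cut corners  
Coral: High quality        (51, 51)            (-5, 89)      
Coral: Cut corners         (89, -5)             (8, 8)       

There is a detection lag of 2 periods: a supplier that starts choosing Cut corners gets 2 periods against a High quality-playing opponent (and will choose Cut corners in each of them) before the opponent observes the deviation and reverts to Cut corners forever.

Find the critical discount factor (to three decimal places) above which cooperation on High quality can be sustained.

The best deviation is to choose Cut corners for all 2 undetected periods, earning 89 each, then 8 forever once detected.
Deviation value: 89(1−δ^2)/(1−δ) + 8δ^2/(1−δ); cooperation value: 51/(1−δ).
IC: 51 ≥ 89(1−δ^2) + 8δ^2 = 89 − 81δ^2.
So δ^2 ≥ 38/81, giving δ ≥ (38/81)^(1/2) ≈ 0.685.

0.685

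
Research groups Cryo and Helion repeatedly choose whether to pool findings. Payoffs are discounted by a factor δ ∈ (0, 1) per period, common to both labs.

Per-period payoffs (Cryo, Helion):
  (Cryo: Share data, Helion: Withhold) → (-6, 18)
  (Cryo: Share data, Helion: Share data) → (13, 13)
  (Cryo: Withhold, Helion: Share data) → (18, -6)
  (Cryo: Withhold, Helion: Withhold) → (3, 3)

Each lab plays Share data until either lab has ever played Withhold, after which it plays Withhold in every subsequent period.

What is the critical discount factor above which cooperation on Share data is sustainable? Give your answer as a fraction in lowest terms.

Cooperation forever yields 13 each period: 13/(1−δ).
Deviating yields 18 once, then 3 forever: 18 + 3δ/(1−δ).
No profitable deviation requires 13/(1−δ) ≥ 18 + 3δ/(1−δ).
Multiplying by (1−δ): 13 ≥ 18(1−δ) + 3δ = 18 − 15δ.
So 15δ ≥ 5, i.e. δ ≥ 5/15 = 1/3.

1/3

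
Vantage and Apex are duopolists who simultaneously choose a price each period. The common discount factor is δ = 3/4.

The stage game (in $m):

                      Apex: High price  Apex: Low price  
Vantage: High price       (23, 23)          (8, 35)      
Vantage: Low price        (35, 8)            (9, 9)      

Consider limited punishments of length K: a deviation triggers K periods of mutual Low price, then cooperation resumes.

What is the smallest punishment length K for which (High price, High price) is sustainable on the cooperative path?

2

IC: δ(1−δ^K)/(1−δ) ≥ (35−23)/(23−9) = 6/7.
With δ = 3/4: need 1 − δ^K ≥ 6/7·(1−3/4)/(3/4), i.e. δ^K ≤ 0.7143.
Since (3/4)^1 = 0.7500 and (3/4)^2 = 0.5625, the smallest such K is 2.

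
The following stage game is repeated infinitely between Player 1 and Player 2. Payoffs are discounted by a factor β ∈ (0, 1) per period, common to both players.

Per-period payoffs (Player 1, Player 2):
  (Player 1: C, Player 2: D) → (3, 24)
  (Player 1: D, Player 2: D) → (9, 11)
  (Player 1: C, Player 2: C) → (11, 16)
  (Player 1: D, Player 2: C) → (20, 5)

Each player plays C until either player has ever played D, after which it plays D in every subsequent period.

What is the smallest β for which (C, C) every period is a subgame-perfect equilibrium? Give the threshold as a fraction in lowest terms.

For Player 1: deviation gain 20−11 = 9, per-period punishment loss 11−9 = 2. IC gives β ≥ 9/11.
For Player 2: gain 8, loss 5 per period, so β ≥ 8/13.
The tighter constraint is Player 1's, so cooperation needs β ≥ 9/11.

9/11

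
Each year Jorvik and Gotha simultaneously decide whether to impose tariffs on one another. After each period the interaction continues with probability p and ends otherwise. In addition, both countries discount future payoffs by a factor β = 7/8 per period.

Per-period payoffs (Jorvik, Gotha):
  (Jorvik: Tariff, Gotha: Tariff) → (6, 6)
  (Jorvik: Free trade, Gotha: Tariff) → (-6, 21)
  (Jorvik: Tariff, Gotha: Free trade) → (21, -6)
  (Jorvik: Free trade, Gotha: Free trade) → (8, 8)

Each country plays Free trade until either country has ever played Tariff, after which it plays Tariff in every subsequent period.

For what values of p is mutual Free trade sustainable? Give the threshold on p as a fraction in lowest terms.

104/105

Expected continuation weight on next period's payoff is β·p = 7/8·p, which plays the role of the discount factor.
Cooperation requires 7/8·p ≥ (21−8)/(21−6) = 13/15, hence p ≥ 104/105.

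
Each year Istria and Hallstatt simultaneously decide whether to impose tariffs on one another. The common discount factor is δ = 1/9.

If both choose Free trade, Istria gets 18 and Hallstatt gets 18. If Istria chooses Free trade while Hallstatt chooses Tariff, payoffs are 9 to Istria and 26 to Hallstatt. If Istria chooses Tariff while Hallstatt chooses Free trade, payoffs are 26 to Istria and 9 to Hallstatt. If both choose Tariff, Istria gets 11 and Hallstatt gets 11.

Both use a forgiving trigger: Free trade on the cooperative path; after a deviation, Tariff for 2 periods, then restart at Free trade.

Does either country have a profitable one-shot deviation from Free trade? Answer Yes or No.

IC: δ+…+δ^2 ≥ (26−18)/(18−11) = 8/7.
At δ = 1/9: partial sum = 0.1235 < 1.1429. Cooperation not sustainable.

Yes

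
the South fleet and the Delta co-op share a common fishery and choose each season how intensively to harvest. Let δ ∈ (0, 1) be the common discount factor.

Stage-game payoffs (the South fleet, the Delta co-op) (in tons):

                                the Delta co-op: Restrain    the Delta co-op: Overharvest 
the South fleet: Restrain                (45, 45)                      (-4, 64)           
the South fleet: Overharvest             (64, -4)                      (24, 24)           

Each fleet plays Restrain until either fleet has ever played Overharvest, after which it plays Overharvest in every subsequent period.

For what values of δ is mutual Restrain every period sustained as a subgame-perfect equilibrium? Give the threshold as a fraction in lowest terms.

One-period gain from deviating is 64 − 45 = 19. The loss is 45 − 24 = 21 in every subsequent period, with present value 21·δ/(1−δ).
Deviation is unprofitable when 21·δ/(1−δ) ≥ 19, i.e. δ/(1−δ) ≥ 19/21.
Equivalently δ ≥ 19/(19+21) = 19/40.

19/40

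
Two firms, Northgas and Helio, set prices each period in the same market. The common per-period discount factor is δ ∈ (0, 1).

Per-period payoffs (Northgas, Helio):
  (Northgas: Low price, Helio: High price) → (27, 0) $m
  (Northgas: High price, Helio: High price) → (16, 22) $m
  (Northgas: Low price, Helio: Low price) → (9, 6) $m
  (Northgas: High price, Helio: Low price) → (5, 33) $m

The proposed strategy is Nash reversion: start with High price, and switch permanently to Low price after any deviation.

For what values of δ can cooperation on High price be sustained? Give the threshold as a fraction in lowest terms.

Northgas's threshold: (27−16)/(27−9) = 11/18.
Helio's threshold: (33−22)/(33−6) = 11/27.
11/18 > 11/27, so Northgas binds and δ* = 11/18.

11/18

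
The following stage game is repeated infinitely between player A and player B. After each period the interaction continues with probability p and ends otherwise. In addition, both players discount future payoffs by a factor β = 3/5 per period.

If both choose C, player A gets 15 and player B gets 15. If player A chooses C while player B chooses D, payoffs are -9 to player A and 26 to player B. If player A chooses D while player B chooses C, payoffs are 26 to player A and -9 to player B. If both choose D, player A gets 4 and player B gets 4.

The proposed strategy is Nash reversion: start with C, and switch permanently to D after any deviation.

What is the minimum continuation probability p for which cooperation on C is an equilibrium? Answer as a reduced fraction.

5/6

With continuation probability p and discount β, the effective per-period discount factor is βp.
Grim-trigger IC: βp ≥ (26−15)/(26−4) = 1/2.
So p ≥ (1/2)/(3/5) = 5/6.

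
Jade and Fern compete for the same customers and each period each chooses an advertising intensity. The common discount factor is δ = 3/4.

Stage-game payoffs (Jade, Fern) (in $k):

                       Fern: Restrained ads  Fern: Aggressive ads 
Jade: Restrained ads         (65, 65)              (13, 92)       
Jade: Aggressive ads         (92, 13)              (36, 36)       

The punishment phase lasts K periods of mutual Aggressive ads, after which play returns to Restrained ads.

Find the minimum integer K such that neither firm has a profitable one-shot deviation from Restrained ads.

2

Need Σ_{k=1}^{K} δ^k ≥ (92−65)/(65−36) = 0.9310 at δ = 3/4.
At K = 1 the sum is 0.7500 < 0.9310; at K = 2 it is 1.3125 ≥ 0.9310.
So the minimum punishment length is K = 2.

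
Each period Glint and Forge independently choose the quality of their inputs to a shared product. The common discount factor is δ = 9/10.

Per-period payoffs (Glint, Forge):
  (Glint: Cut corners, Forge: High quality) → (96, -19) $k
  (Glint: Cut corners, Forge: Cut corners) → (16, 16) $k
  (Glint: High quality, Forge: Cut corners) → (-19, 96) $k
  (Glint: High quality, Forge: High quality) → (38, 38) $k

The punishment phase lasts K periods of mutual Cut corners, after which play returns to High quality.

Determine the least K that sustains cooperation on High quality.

4

Need Σ_{k=1}^{K} δ^k ≥ (96−38)/(38−16) = 2.6364 at δ = 9/10.
At K = 3 the sum is 2.4390 < 2.6364; at K = 4 it is 3.0951 ≥ 2.6364.
So the minimum punishment length is K = 4.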